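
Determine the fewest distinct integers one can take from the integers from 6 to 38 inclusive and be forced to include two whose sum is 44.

Two chosen integers sum to 44 exactly when both halves of some pair {x, 44−x} with 6 ≤ x ≤ 44−x ≤ 38 are chosen — 16 such pairs.
The remaining 1 element (those with no distinct partner in range) can never complete a 44-sum, so the worst case takes all of them and one from each pair: 1 + 16 = 17.
By pigeonhole, the 18th integer has to be the second member of some pair, so 17 + 1 = 18.

18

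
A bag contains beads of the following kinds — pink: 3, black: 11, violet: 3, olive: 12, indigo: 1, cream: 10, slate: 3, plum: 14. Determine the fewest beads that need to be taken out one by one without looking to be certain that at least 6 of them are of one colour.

Pigeonhole: the 8 colours are the holes; the beads drawn are the pigeons.
To avoid 6 of any one colour, the worst case takes at most 5 of each colour, or every bead of a colour that has fewer than 5.
That gives 3 + 5 + 3 + 5 + 1 + 5 + 3 + 5 = 30 beads with no colour reaching 6.
The next bead forces some colour to 6, so 30 + 1 = 31.

31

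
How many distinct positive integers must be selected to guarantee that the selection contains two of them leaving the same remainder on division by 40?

The 40 residue classes mod 40 are the pigeonholes.
With 40 integers one could put 1 in each residue class and have no class reach 2.
The 41st integer pushes some class to 2, so 40·1 + 1 = 41.

41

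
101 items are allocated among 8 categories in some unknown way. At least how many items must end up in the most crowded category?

By the pigeonhole principle, the 8 categories are the holes and the 101 items are the pigeons.
If every category held at most 12 items, the total would be at most 8 × 12 = 96, which is less than 101.
So some category holds at least ⌈101/8⌉ = 13 items.

13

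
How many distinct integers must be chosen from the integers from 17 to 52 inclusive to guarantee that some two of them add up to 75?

22

Group the elements by complementary pair {x, 75−x}: {23,52}, {24,51}, {25,50}, …, giving 15 two-element pairs and 6 integers whose partner 75−x falls outside [17,52].
By the pigeonhole principle, treating each of those 21 groups as a pigeonhole, one can pick one integer per group — 21 integers — with no two summing to 75.
The 22nd integer lands in an occupied pair, forcing a sum of 75.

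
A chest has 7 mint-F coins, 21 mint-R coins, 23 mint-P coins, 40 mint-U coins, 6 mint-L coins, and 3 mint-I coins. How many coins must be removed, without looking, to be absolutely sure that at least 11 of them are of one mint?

Put each drawn coin into a box by mint. The largest draw with every box below 11 takes min(count, 10) from each mint; mints with fewer than 10 contribute all they have.
Σ min(cᵢ, 10) = 7 + 10 + 10 + 10 + 6 + 3 = 46.
Draw number 46 + 1 = 47 must push one box to 11.

47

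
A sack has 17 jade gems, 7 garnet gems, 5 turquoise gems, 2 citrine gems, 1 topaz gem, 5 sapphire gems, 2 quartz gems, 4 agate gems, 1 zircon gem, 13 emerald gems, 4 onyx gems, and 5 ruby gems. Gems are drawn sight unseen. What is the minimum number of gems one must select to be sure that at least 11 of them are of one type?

By the pigeonhole principle, the 12 types are the holes; the gems drawn are the pigeons.
To avoid 11 of any one type, the worst case takes at most 10 of each type, or every gem of a type that has fewer than 10.
That gives 10 + 7 + 5 + 2 + 1 + 5 + 2 + 4 + 1 + 10 + 4 + 5 = 56 gems with no type reaching 11.
The next gem forces some type to 11, so 56 + 1 = 57.

57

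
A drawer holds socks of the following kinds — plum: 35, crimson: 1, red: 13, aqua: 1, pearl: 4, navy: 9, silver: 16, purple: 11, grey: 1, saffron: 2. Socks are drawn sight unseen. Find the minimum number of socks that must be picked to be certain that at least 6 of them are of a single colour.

35

By pigeonhole, put each drawn sock into a box by colour. The largest draw with every box below 6 takes min(count, 5) from each colour; colours with fewer than 5 contribute all they have.
Σ min(cᵢ, 5) = 5 + 1 + 5 + 1 + 4 + 5 + 5 + 5 + 1 + 2 = 34.
Draw number 34 + 1 = 35 must push one box to 6.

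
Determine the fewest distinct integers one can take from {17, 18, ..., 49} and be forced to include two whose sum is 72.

A set avoiding the sum 72 can contain at most one of each pair {x, 72−x}, plus the 7 elements whose complement lies outside the range or equal to its own complement.
The integers 17, …, 36 (20 of them) are such a set: any two sum to at least 17+18 = 35 and at most 35+36 = 71 < 72.
By pigeonhole, any 21st integer completes one of the 13 pairs, so 21 choices force a sum of 72.

21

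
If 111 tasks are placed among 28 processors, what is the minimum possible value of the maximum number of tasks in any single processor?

4

By the pigeonhole principle, the 28 processors are the holes and the 111 tasks are the pigeons.
If every processor held at most 3 tasks, the total would be at most 28 × 3 = 84, which is less than 111.
So some processor holds at least ⌈111/28⌉ = 4 tasks.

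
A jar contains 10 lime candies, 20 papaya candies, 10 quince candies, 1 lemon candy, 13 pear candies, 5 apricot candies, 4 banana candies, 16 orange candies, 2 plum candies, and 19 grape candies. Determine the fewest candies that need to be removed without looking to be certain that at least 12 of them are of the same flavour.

77

An adversary could hand out at most 11 candies per flavour (6 flavours run out sooner): 10 + 11 + 10 + 1 + 11 + 5 + 4 + 11 + 2 + 11 = 76 candies and still no flavour has 12.
By the pigeonhole principle, one more candy lands in a flavour already at 11, so 77 draws are enough and 76 are not.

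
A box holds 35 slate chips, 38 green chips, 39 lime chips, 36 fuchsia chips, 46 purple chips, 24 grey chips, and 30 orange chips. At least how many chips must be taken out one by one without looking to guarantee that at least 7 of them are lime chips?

In the worst case for collecting lime chips, every non-lime chip comes out first.
There are 35 + 38 + 36 + 46 + 24 + 30 = 209 non-lime chips altogether.
After those, each further chip must be lime, so 209 + 7 = 216 draws guarantee 7 lime chips.

216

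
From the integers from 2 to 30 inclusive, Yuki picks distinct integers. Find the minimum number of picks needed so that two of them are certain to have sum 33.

16

A set avoiding the sum 33 can contain at most one of each pair {x, 33−x}, plus the 1 element whose complement lies outside the range.
The integers 2, …, 16 (15 of them) are such a set: any two sum to at least 2+3 = 5 and at most 15+16 = 31 < 33.
Any 16th integer completes one of the 14 pairs, so 16 choices force a sum of 33.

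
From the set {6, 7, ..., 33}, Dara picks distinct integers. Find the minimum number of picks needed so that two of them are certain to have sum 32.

Two chosen integers sum to 32 exactly when both halves of some pair {x, 32−x} with 6 ≤ x ≤ 32−x ≤ 26 are chosen — 10 such pairs.
The remaining 8 elements (those with no distinct partner in range) can never complete a 32-sum, so the worst case takes all of them and one from each pair: 8 + 10 = 18.
By pigeonhole, the 19th integer has to be the second member of some pair, so 18 + 1 = 19.

19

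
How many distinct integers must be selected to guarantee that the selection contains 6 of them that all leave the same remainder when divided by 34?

The 34 residue classes mod 34 are the pigeonholes.
With 170 integers one could put 5 in each residue class and have no class reach 6.
The 171st integer pushes some class to 6, so 34·5 + 1 = 171.

171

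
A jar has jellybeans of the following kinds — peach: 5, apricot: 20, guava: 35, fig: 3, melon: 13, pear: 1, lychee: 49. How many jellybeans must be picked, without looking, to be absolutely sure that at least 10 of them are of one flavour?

46

An adversary could hand out at most 9 jellybeans per flavour (peach, fig, pear run out sooner): 5 + 9 + 9 + 3 + 9 + 1 + 9 = 45 jellybeans and still no flavour has 10.
One more jellybean lands in a flavour already at 9, so 46 draws are enough and 45 are not.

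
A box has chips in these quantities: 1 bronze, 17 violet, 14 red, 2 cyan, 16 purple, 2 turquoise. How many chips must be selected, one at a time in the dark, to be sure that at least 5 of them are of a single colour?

An adversary could hand out at most 4 chips per colour (bronze, cyan, turquoise run out sooner): 1 + 4 + 4 + 2 + 4 + 2 = 17 chips and still no colour has 5.
By the pigeonhole principle, one more chip lands in a colour already at 4, so 18 draws are enough and 17 are not.

18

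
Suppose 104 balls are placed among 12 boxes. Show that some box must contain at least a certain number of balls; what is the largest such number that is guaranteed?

The 12 boxes are the holes and the 104 balls are the pigeons.
If every box held at most 8 balls, the total would be at most 12 × 8 = 96, which is less than 104.
So some box holds at least ⌈104/12⌉ = 9 balls.

9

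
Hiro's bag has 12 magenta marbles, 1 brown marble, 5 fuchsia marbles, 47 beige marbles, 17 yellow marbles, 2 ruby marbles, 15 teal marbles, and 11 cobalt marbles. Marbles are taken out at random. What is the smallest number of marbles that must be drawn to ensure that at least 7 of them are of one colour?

39

By pigeonhole, put each drawn marble into a box by colour. The largest draw with every box below 7 takes min(count, 6) from each colour; colours with fewer than 6 contribute all they have.
Σ min(cᵢ, 6) = 6 + 1 + 5 + 6 + 6 + 2 + 6 + 6 = 38.
Draw number 38 + 1 = 39 must push one box to 7.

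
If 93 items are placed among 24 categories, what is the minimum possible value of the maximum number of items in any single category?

By the pigeonhole principle, the 24 categories are the holes and the 93 items are the pigeons.
If every category held at most 3 items, the total would be at most 24 × 3 = 72, which is less than 93.
So some category holds at least ⌈93/24⌉ = 4 items.

4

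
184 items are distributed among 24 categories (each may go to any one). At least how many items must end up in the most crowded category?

8

By pigeonhole, the 24 categories are the holes and the 184 items are the pigeons.
If every category held at most 7 items, the total would be at most 24 × 7 = 168, which is less than 184.
So some category holds at least ⌈184/24⌉ = 8 items.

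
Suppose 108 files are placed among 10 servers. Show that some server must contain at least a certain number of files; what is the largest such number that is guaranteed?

The 10 servers are the holes and the 108 files are the pigeons.
If every server held at most 10 files, the total would be at most 10 × 10 = 100, which is less than 108.
So some server holds at least ⌈108/10⌉ = 11 files.

11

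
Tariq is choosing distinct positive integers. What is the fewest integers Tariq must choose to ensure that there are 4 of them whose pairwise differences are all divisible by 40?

121

Integers whose pairwise differences are multiples of 40 are exactly those sharing a remainder mod 40. The 40 residue classes mod 40 are the pigeonholes.
With 120 integers one could put 3 in each residue class and have no class reach 4.
The 121st integer pushes some class to 4, so 40·3 + 1 = 121.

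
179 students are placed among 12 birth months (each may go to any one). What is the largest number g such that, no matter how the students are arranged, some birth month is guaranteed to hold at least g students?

15

The 12 birth months are the holes and the 179 students are the pigeons.
If every birth month held at most 14 students, the total would be at most 12 × 14 = 168, which is less than 179.
So some birth month holds at least ⌈179/12⌉ = 15 students.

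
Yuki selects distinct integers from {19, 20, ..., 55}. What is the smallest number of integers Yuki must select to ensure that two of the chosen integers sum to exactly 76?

Group the elements by complementary pair {x, 76−x}: {21,55}, {22,54}, {23,53}, …, giving 17 two-element pairs, the single value 38 (it cannot pair with itself since the integers are distinct), and 2 integers whose partner 76−x falls outside [19,55].
Treating each of those 20 groups as a pigeonhole, one can pick one integer per group — 20 integers — with no two summing to 76.
The 21st integer lands in an occupied pair, forcing a sum of 76.

21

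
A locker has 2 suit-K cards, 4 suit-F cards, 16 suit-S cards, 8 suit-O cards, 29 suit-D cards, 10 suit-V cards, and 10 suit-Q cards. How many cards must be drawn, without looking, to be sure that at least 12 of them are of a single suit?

57

An adversary could hand out at most 11 cards per suit (5 suits run out sooner): 2 + 4 + 11 + 8 + 11 + 10 + 10 = 56 cards and still no suit has 12.
One more card lands in a suit already at 11, so 57 draws are enough and 56 are not.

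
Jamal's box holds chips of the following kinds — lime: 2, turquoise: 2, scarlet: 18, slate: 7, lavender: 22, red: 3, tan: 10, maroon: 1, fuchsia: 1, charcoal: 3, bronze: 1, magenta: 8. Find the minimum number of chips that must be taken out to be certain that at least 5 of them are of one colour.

Pigeonhole: the 12 colours are the holes; the chips drawn are the pigeons.
To avoid 5 of any one colour, the worst case takes at most 4 of each colour, or every chip of a colour that has fewer than 4.
That gives 2 + 2 + 4 + 4 + 4 + 3 + 4 + 1 + 1 + 3 + 1 + 4 = 33 chips with no colour reaching 5.
The next chip forces some colour to 5, so 33 + 1 = 34.

34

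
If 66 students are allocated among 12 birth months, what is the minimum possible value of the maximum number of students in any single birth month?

6

The 12 birth months are the holes and the 66 students are the pigeons.
If every birth month held at most 5 students, the total would be at most 12 × 5 = 60, which is less than 66.
So some birth month holds at least ⌈66/12⌉ = 6 students.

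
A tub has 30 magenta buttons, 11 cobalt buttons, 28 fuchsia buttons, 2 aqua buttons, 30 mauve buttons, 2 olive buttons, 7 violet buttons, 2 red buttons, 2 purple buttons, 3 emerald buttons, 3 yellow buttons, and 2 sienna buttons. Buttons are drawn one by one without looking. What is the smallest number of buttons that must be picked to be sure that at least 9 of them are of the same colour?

Put each drawn button into a box by colour. The largest draw with every box below 9 takes min(count, 8) from each colour; colours with fewer than 8 contribute all they have.
Σ min(cᵢ, 8) = 8 + 8 + 8 + 2 + 8 + 2 + 7 + 2 + 2 + 3 + 3 + 2 = 55.
Draw number 55 + 1 = 56 must push one box to 9.

56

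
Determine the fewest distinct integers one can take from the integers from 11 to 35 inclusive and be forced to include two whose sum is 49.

Group the elements by complementary pair {x, 49−x}: {14,35}, {15,34}, {16,33}, …, giving 11 two-element pairs and 3 integers whose partner 49−x falls outside [11,35].
Pigeonhole: treating each of those 14 groups as a pigeonhole, one can pick one integer per group — 14 integers — with no two summing to 49.
The 15th integer lands in an occupied pair, forcing a sum of 49.

15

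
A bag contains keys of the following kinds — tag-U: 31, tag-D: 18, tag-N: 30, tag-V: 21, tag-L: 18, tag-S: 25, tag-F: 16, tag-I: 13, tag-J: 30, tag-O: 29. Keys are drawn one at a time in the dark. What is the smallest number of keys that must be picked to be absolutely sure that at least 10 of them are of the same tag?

91

The 10 tags are the holes; the keys drawn are the pigeons.
To avoid 10 of any one tag, the worst case takes at most 9 of each tag.
That gives 9 + 9 + 9 + 9 + 9 + 9 + 9 + 9 + 9 + 9 = 90 keys with no tag reaching 10.
The next key forces some tag to 10, so 90 + 1 = 91.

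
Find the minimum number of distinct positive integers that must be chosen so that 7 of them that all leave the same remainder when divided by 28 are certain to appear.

By the pigeonhole principle, the 28 residue classes mod 28 are the pigeonholes.
With 168 integers one could put 6 in each residue class and have no class reach 7.
The 169th integer pushes some class to 7, so 28·6 + 1 = 169.

169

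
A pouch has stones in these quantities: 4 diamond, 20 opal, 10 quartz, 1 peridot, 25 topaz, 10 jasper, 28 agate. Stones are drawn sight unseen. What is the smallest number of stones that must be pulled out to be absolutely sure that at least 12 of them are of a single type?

The 7 types are the holes; the stones drawn are the pigeons.
To avoid 12 of any one type, the worst case takes at most 11 of each type, or every stone of a type that has fewer than 11.
That gives 4 + 11 + 10 + 1 + 11 + 10 + 11 = 58 stones with no type reaching 12.
The next stone forces some type to 12, so 58 + 1 = 59.

59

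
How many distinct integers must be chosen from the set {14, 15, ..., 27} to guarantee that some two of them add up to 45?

10

A set avoiding the sum 45 can contain at most one of each pair {x, 45−x}, plus the 4 elements whose complement lies outside the range.
The integers 14, …, 22 (9 of them) are such a set: any two sum to at least 14+15 = 29 and at most 21+22 = 43 < 45.
By the pigeonhole principle, any 10th integer completes one of the 5 pairs, so 10 choices force a sum of 45.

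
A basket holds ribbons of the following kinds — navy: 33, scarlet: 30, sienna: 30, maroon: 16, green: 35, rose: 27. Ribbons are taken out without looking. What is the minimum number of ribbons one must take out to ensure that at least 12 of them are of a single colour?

67

An adversary could hand out at most 11 ribbons per colour: 11 + 11 + 11 + 11 + 11 + 11 = 66 ribbons and still no colour has 12.
One more ribbon lands in a colour already at 11, so 67 draws are enough and 66 are not.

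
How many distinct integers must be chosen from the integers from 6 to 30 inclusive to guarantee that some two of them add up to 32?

Group the elements by complementary pair {x, 32−x}: {6,26}, {7,25}, {8,24}, …, giving 10 two-element pairs, the single value 16 (it cannot pair with itself since the integers are distinct), and 4 integers whose partner 32−x falls outside [6,30].
Treating each of those 15 groups as a pigeonhole, one can pick one integer per group — 15 integers — with no two summing to 32.
The 16th integer lands in an occupied pair, forcing a sum of 32.

16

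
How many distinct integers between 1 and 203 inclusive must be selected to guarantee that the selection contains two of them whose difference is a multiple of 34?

35

Integers whose pairwise differences are multiples of 34 are exactly those sharing a remainder mod 34. The 34 residue classes mod 34 are the pigeonholes.
With 34 integers one could put 1 in each residue class and have no class reach 2.
The 35th integer pushes some class to 2, so 34·1 + 1 = 35.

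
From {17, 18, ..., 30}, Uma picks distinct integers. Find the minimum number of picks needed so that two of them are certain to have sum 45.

9

Group the elements by complementary pair {x, 45−x}: {17,28}, {18,27}, {19,26}, …, giving 6 two-element pairs and 2 integers whose partner 45−x falls outside [17,30].
By the pigeonhole principle, treating each of those 8 groups as a pigeonhole, one can pick one integer per group — 8 integers — with no two summing to 45.
The 9th integer lands in an occupied pair, forcing a sum of 45.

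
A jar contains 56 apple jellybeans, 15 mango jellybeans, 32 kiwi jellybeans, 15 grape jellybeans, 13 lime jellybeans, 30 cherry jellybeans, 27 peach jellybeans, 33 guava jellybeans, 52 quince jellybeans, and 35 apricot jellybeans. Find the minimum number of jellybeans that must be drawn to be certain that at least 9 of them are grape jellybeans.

302

In the worst case for collecting grape jellybeans, every non-grape jellybean comes out first.
There are 56 + 15 + 32 + 13 + 30 + 27 + 33 + 52 + 35 = 293 non-grape jellybeans altogether.
After those, each further jellybean must be grape, so 293 + 9 = 302 draws guarantee 9 grape jellybeans.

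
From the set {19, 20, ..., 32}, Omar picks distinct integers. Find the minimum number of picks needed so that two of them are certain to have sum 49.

Two chosen integers sum to 49 exactly when both halves of some pair {x, 49−x} with 19 ≤ x ≤ 49−x ≤ 30 are chosen — 6 such pairs.
The remaining 2 elements (those with no distinct partner in range) can never complete a 49-sum, so the worst case takes all of them and one from each pair: 2 + 6 = 8.
Pigeonhole: the 9th integer has to be the second member of some pair, so 8 + 1 = 9.

9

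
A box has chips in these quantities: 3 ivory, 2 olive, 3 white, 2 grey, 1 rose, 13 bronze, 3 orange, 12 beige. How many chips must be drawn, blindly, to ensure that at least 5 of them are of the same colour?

23

An adversary could hand out at most 4 chips per colour (6 colours run out sooner): 3 + 2 + 3 + 2 + 1 + 4 + 3 + 4 = 22 chips and still no colour has 5.
By pigeonhole, one more chip lands in a colour already at 4, so 23 draws are enough and 22 are not.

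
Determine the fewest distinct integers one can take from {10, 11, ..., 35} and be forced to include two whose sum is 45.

14

Group the elements by complementary pair {x, 45−x}: {10,35}, {11,34}, {12,33}, …, giving 13 two-element pairs.
Pigeonhole: treating each of those 13 groups as a pigeonhole, one can pick one integer per group — 13 integers — with no two summing to 45.
The 14th integer lands in an occupied pair, forcing a sum of 45.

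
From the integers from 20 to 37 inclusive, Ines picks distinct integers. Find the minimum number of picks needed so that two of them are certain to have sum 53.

Group the elements by complementary pair {x, 53−x}: {20,33}, {21,32}, {22,31}, …, giving 7 two-element pairs and 4 integers whose partner 53−x falls outside [20,37].
Treating each of those 11 groups as a pigeonhole, one can pick one integer per group — 11 integers — with no two summing to 53.
The 12th integer lands in an occupied pair, forcing a sum of 53.

12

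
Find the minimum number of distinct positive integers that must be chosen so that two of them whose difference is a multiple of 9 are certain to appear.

Integers whose pairwise differences are multiples of 9 are exactly those sharing a remainder mod 9. By the pigeonhole principle, the 9 residue classes mod 9 are the pigeonholes.
With 9 integers one could put 1 in each residue class and have no class reach 2.
The 10th integer pushes some class to 2, so 9·1 + 1 = 10.

10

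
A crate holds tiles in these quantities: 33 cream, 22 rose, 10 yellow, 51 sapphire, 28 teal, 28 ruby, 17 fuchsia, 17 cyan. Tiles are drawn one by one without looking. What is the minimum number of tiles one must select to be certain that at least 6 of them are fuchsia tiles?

In the worst case for collecting fuchsia tiles, every non-fuchsia tile comes out first.
There are 33 + 22 + 10 + 51 + 28 + 28 + 17 = 189 non-fuchsia tiles altogether.
After those, each further tile must be fuchsia, so 189 + 6 = 195 draws guarantee 6 fuchsia tiles.

195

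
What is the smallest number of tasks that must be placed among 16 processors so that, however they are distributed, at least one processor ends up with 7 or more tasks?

With 96 tasks one could put exactly 6 in each of the 16 processors, and no processor would reach 7.
One more task must land in a processor that already has 6, giving it 7.
So 16 × 6 + 1 = 97 tasks are required.

97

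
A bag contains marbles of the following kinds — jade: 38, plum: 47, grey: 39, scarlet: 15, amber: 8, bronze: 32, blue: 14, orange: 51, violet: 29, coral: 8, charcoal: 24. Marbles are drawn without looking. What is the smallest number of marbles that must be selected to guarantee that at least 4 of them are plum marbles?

In the worst case for collecting plum marbles, every non-plum marble comes out first.
There are 38 + 39 + 15 + 8 + 32 + 14 + 51 + 29 + 8 + 24 = 258 non-plum marbles altogether.
After those, each further marble must be plum, so 258 + 4 = 262 draws guarantee 4 plum marbles.

262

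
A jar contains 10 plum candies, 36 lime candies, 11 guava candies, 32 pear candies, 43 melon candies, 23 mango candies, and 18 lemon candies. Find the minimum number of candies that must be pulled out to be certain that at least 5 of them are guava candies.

In the worst case for collecting guava candies, every non-guava candy comes out first.
There are 10 + 36 + 32 + 43 + 23 + 18 = 162 non-guava candies altogether.
After those, each further candy must be guava, so 162 + 5 = 167 draws guarantee 5 guava candies.

167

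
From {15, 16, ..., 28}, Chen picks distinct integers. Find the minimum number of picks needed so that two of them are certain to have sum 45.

9

Group the elements by complementary pair {x, 45−x}: {17,28}, {18,27}, {19,26}, …, giving 6 two-element pairs and 2 integers whose partner 45−x falls outside [15,28].
By the pigeonhole principle, treating each of those 8 groups as a pigeonhole, one can pick one integer per group — 8 integers — with no two summing to 45.
The 9th integer lands in an occupied pair, forcing a sum of 45.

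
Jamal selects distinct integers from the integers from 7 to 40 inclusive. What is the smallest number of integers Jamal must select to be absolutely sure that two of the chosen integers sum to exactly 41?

21

A set avoiding the sum 41 can contain at most one of each pair {x, 41−x}, plus the 6 elements whose complement lies outside the range.
The integers 21, …, 40 (20 of them) are such a set: any two sum to at least 21+22 = 43 > 41.
Any 21st integer completes one of the 14 pairs, so 21 choices force a sum of 41.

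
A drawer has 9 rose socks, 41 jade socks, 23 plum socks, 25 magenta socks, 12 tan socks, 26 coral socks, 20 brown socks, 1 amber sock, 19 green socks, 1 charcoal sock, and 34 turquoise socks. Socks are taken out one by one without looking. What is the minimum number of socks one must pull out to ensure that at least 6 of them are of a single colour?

48

An adversary could hand out at most 5 socks per colour (amber, charcoal run out sooner): 5 + 5 + 5 + 5 + 5 + 5 + 5 + 1 + 5 + 1 + 5 = 47 socks and still no colour has 6.
One more sock lands in a colour already at 5, so 48 draws are enough and 47 are not.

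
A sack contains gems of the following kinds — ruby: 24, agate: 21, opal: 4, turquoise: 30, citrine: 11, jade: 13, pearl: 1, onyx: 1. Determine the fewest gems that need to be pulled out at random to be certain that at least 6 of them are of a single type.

32

An adversary could hand out at most 5 gems per type (opal, pearl, onyx run out sooner): 5 + 5 + 4 + 5 + 5 + 5 + 1 + 1 = 31 gems and still no type has 6.
By the pigeonhole principle, one more gem lands in a type already at 5, so 32 draws are enough and 31 are not.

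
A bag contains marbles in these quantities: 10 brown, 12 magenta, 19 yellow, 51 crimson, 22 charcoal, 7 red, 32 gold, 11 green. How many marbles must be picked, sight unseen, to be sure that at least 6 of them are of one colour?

Pigeonhole: put each drawn marble into a box by colour. The largest draw with every box below 6 takes min(count, 5) from each colour.
Σ min(cᵢ, 5) = 5 + 5 + 5 + 5 + 5 + 5 + 5 + 5 = 40.
Draw number 40 + 1 = 41 must push one box to 6.

41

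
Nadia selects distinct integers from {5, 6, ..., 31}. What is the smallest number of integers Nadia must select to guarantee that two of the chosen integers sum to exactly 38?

Two chosen integers sum to 38 exactly when both halves of some pair {x, 38−x} with 7 ≤ x ≤ 38−x ≤ 31 are chosen — 12 such pairs.
The remaining 3 elements (those with no distinct partner in range) can never complete a 38-sum, so the worst case takes all of them and one from each pair: 3 + 12 = 15.
The 16th integer has to be the second member of some pair, so 15 + 1 = 16.

16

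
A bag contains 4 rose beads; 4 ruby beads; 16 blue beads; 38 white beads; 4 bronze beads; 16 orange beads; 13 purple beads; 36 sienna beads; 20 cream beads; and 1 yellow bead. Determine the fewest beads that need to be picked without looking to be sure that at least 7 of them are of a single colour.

50

An adversary could hand out at most 6 beads per colour (4 colours run out sooner): 4 + 4 + 6 + 6 + 4 + 6 + 6 + 6 + 6 + 1 = 49 beads and still no colour has 7.
One more bead lands in a colour already at 6, so 50 draws are enough and 49 are not.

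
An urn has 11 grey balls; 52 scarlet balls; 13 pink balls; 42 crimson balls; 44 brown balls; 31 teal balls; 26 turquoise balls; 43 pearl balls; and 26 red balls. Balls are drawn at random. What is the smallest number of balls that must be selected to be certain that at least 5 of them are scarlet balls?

241

In the worst case for collecting scarlet balls, every non-scarlet ball comes out first.
There are 11 + 13 + 42 + 44 + 31 + 26 + 43 + 26 = 236 non-scarlet balls altogether.
After those, each further ball must be scarlet, so 236 + 5 = 241 draws guarantee 5 scarlet balls.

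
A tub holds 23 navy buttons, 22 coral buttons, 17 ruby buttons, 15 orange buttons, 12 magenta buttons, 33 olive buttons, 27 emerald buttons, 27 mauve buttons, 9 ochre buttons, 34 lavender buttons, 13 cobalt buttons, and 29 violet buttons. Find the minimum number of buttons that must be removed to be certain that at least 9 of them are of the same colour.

97

By the pigeonhole principle, the 12 colours are the holes; the buttons drawn are the pigeons.
To avoid 9 of any one colour, the worst case takes at most 8 of each colour.
That gives 8 + 8 + 8 + 8 + 8 + 8 + 8 + 8 + 8 + 8 + 8 + 8 = 96 buttons with no colour reaching 9.
The next button forces some colour to 9, so 96 + 1 = 97.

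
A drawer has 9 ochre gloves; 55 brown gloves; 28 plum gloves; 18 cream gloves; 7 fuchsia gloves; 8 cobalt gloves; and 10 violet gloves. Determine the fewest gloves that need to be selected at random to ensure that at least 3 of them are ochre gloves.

In the worst case for collecting ochre gloves, every non-ochre glove comes out first.
There are 55 + 28 + 18 + 7 + 8 + 10 = 126 non-ochre gloves altogether.
After those, each further glove must be ochre, so 126 + 3 = 129 draws guarantee 3 ochre gloves.

129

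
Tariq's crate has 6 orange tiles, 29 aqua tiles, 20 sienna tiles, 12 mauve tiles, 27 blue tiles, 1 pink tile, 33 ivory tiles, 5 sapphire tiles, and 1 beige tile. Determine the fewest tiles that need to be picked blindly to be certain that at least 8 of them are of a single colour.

An adversary could hand out at most 7 tiles per colour (4 colours run out sooner): 6 + 7 + 7 + 7 + 7 + 1 + 7 + 5 + 1 = 48 tiles and still no colour has 8.
Pigeonhole: one more tile lands in a colour already at 7, so 49 draws are enough and 48 are not.

49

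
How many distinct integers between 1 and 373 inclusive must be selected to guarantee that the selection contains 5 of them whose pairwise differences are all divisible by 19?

Integers whose pairwise differences are multiples of 19 are exactly those sharing a remainder mod 19. The 19 residue classes mod 19 are the pigeonholes.
With 76 integers one could put 4 in each residue class and have no class reach 5.
The 77th integer pushes some class to 5, so 19·4 + 1 = 77.

77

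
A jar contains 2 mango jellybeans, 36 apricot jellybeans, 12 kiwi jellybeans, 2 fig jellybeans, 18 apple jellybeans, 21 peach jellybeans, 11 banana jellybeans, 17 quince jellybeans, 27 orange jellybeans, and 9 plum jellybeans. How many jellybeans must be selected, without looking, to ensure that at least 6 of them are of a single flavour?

By pigeonhole, put each drawn jellybean into a box by flavour. The largest draw with every box below 6 takes min(count, 5) from each flavour; flavours with fewer than 5 contribute all they have.
Σ min(cᵢ, 5) = 2 + 5 + 5 + 2 + 5 + 5 + 5 + 5 + 5 + 5 = 44.
Draw number 44 + 1 = 45 must push one box to 6.

45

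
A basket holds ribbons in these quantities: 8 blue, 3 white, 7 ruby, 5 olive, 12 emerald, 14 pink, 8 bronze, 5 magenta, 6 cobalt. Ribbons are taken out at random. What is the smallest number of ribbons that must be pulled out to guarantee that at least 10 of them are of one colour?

Put each drawn ribbon into a box by colour. The largest draw with every box below 10 takes min(count, 9) from each colour; colours with fewer than 9 contribute all they have.
Σ min(cᵢ, 9) = 8 + 3 + 7 + 5 + 9 + 9 + 8 + 5 + 6 = 60.
Draw number 60 + 1 = 61 must push one box to 10.

61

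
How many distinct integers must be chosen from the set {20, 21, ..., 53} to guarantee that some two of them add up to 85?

Two chosen integers sum to 85 exactly when both halves of some pair {x, 85−x} with 32 ≤ x ≤ 85−x ≤ 53 are chosen — 11 such pairs.
The remaining 12 elements (those with no distinct partner in range) can never complete a 85-sum, so the worst case takes all of them and one from each pair: 12 + 11 = 23.
The 24th integer has to be the second member of some pair, so 23 + 1 = 24.

24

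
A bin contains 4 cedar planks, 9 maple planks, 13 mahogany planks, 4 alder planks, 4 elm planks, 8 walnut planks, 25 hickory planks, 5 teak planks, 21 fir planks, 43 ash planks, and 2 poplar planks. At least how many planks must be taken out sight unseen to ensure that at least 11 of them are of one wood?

An adversary could hand out at most 10 planks per wood (7 woods run out sooner): 4 + 9 + 10 + 4 + 4 + 8 + 10 + 5 + 10 + 10 + 2 = 76 planks and still no wood has 11.
One more plank lands in a wood already at 10, so 77 draws are enough and 76 are not.

77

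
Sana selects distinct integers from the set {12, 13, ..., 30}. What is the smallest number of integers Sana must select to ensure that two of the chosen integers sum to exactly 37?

13

Two chosen integers sum to 37 exactly when both halves of some pair {x, 37−x} with 12 ≤ x ≤ 37−x ≤ 25 are chosen — 7 such pairs.
The remaining 5 elements (those with no distinct partner in range) can never complete a 37-sum, so the worst case takes all of them and one from each pair: 5 + 7 = 12.
The 13th integer has to be the second member of some pair, so 12 + 1 = 13.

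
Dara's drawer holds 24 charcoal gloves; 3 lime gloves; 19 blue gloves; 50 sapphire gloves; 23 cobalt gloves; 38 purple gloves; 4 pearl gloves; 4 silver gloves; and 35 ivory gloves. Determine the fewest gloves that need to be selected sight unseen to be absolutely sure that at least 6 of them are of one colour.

By pigeonhole, put each drawn glove into a box by colour. The largest draw with every box below 6 takes min(count, 5) from each colour; colours with fewer than 5 contribute all they have.
Σ min(cᵢ, 5) = 5 + 3 + 5 + 5 + 5 + 5 + 4 + 4 + 5 = 41.
Draw number 41 + 1 = 42 must push one box to 6.

42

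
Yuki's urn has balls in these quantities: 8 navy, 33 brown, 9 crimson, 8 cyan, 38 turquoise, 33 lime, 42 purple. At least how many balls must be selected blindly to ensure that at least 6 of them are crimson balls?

168

In the worst case for collecting crimson balls, every non-crimson ball comes out first.
There are 8 + 33 + 8 + 38 + 33 + 42 = 162 non-crimson balls altogether.
After those, each further ball must be crimson, so 162 + 6 = 168 draws guarantee 6 crimson balls.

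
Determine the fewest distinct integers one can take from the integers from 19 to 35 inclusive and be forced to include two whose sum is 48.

Two chosen integers sum to 48 exactly when both halves of some pair {x, 48−x} with 19 ≤ x ≤ 48−x ≤ 29 are chosen — 5 such pairs.
The remaining 7 elements (those with no distinct partner in range) can never complete a 48-sum, so the worst case takes all of them and one from each pair: 7 + 5 = 12.
Pigeonhole: the 13th integer has to be the second member of some pair, so 12 + 1 = 13.

13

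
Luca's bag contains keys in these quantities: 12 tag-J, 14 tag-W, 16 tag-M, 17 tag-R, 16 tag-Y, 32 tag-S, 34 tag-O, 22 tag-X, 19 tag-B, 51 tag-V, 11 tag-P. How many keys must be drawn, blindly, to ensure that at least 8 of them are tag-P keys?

In the worst case for collecting tag-P keys, every non-tag-P key comes out first.
There are 12 + 14 + 16 + 17 + 16 + 32 + 34 + 22 + 19 + 51 = 233 non-tag-P keys altogether.
After those, each further key must be tag-P, so 233 + 8 = 241 draws guarantee 8 tag-P keys.

241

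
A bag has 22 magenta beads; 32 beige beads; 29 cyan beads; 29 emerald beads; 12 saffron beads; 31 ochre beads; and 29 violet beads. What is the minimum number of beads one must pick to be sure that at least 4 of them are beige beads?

156

In the worst case for collecting beige beads, every non-beige bead comes out first.
There are 22 + 29 + 29 + 12 + 31 + 29 = 152 non-beige beads altogether.
After those, each further bead must be beige, so 152 + 4 = 156 draws guarantee 4 beige beads.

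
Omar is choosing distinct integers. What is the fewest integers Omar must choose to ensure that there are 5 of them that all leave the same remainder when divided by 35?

By the pigeonhole principle, the 35 residue classes mod 35 are the pigeonholes.
With 140 integers one could put 4 in each residue class and have no class reach 5.
The 141st integer pushes some class to 5, so 35·4 + 1 = 141.

141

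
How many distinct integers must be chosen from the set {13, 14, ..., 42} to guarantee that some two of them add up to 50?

Group the elements by complementary pair {x, 50−x}: {13,37}, {14,36}, {15,35}, …, giving 12 two-element pairs, the single value 25 (it cannot pair with itself since the integers are distinct), and 5 integers whose partner 50−x falls outside [13,42].
By the pigeonhole principle, treating each of those 18 groups as a pigeonhole, one can pick one integer per group — 18 integers — with no two summing to 50.
The 19th integer lands in an occupied pair, forcing a sum of 50.

19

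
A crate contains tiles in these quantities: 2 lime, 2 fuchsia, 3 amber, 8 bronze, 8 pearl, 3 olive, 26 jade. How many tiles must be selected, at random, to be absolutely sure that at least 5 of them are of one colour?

23

Pigeonhole: put each drawn tile into a box by colour. The largest draw with every box below 5 takes min(count, 4) from each colour; colours with fewer than 4 contribute all they have.
Σ min(cᵢ, 4) = 2 + 2 + 3 + 4 + 4 + 3 + 4 = 22.
Draw number 22 + 1 = 23 must push one box to 5.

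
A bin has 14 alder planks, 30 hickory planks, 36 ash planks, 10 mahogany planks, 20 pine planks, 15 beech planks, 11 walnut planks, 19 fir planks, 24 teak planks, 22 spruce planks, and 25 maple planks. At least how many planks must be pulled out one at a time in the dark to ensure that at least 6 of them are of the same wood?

56

An adversary could hand out at most 5 planks per wood: 5 + 5 + 5 + 5 + 5 + 5 + 5 + 5 + 5 + 5 + 5 = 55 planks and still no wood has 6.
By pigeonhole, one more plank lands in a wood already at 5, so 56 draws are enough and 55 are not.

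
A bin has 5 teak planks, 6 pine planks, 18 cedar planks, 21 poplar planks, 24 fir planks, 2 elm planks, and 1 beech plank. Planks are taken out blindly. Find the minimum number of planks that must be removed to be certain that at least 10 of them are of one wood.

42

An adversary could hand out at most 9 planks per wood (4 woods run out sooner): 5 + 6 + 9 + 9 + 9 + 2 + 1 = 41 planks and still no wood has 10.
One more plank lands in a wood already at 9, so 42 draws are enough and 41 are not.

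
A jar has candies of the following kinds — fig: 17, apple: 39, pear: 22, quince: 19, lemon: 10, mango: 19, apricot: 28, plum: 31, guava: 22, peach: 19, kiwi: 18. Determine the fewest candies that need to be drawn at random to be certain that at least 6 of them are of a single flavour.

56

The 11 flavours are the holes; the candies drawn are the pigeons.
To avoid 6 of any one flavour, the worst case takes at most 5 of each flavour.
That gives 5 + 5 + 5 + 5 + 5 + 5 + 5 + 5 + 5 + 5 + 5 = 55 candies with no flavour reaching 6.
The next candy forces some flavour to 6, so 55 + 1 = 56.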